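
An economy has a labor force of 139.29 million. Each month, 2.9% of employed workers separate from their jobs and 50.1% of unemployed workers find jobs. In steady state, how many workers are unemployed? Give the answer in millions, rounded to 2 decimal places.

About 7.62 million are unemployed in steady state.

Steady-state unemployment rate u* = s/(s+f) = 2.9/(2.9+50.1) = 0.054717.
Unemployed = u* × labor force = 0.054717 × 139.29 ≈ 7.62 million.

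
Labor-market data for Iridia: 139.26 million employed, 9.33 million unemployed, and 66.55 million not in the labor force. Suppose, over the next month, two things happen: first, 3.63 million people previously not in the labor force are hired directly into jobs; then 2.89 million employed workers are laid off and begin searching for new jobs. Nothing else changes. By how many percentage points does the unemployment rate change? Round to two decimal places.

The unemployment rate changes by +1.75 percentage points.

Initially, labor force = 139.26 + 9.33 = 148.59 million, so u = 9.33/148.59 = 6.28%.
After the first change, employed and labor force both rise by 3.63; unemployed unchanged → E = 142.89, U = 9.33, labor force = 152.22 million.
After the second change, employed falls and unemployed rises by 2.89; labor force unchanged → E = 140.00, U = 12.22, labor force = 152.22 million.
New unemployment rate = 12.22 / 152.22 = 8.03%.
Change = 8.03% − 6.28% = +1.75 percentage points.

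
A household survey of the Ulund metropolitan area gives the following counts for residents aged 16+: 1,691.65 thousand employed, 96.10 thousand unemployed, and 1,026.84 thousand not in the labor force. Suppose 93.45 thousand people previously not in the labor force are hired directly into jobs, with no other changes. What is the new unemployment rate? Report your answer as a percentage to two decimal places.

New unemployment rate ≈ 5.11%.

Initially, labor force = 1,691.65 + 96.10 = 1,787.75 thousand, so u = 96.10/1,787.75 = 5.38%.
After the change, employed and labor force both rise by 93.45; unemployed unchanged → E = 1,785.10, U = 96.10, labor force = 1,881.20 thousand.
New unemployment rate = 96.10 / 1,881.20 = 5.11%.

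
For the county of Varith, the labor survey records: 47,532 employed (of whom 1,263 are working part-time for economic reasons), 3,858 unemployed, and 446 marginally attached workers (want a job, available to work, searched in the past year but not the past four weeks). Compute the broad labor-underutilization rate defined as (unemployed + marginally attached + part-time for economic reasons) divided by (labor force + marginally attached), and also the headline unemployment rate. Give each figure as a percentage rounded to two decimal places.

Labor force = 47,532 + 3,858 = 51,390.
Numerator = 3,858 + 446 + 1,263 = 5,567.
Denominator = 51,390 + 446 = 51,836.
Broad rate = 5,567 / 51,836 = 10.74%.
Headline unemployment rate = 3,858 / 51,390 = 7.51%.

Broad underutilization rate ≈ 10.74%; headline unemployment rate ≈ 7.51%.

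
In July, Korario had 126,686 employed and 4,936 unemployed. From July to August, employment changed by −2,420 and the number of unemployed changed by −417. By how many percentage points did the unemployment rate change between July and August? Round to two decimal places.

July: labor force = 126,686 + 4,936 = 131,622; u = 4,936/131,622 = 3.75%.
August: labor force = 124,266 + 4,519 = 128,785; u = 4,519/128,785 = 3.51%.
Change = 3.51% − 3.75% = −0.24 pp.

The unemployment rate changed by −0.24 percentage points.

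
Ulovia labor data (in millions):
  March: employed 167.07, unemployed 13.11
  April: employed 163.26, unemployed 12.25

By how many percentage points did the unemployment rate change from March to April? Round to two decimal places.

March: labor force = 167.07 + 13.11 = 180.18; u = 13.11/180.18 = 7.28%.
April: labor force = 163.26 + 12.25 = 175.51; u = 12.25/175.51 = 6.98%.
Change = 6.98% − 7.28% = −0.30 pp.

The unemployment rate changed by −0.30 percentage points.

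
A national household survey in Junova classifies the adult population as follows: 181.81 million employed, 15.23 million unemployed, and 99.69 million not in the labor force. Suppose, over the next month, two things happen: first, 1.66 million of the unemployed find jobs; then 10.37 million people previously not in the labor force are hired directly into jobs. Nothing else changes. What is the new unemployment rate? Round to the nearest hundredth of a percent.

Initially, labor force = 181.81 + 15.23 = 197.04 million, so u = 15.23/197.04 = 7.73%.
After the first change, unemployed falls and employed rises by 1.66; labor force unchanged → E = 183.47, U = 13.57, labor force = 197.04 million.
After the second change, employed and labor force both rise by 10.37; unemployed unchanged → E = 193.84, U = 13.57, labor force = 207.41 million.
New unemployment rate = 13.57 / 207.41 = 6.54%.

New unemployment rate ≈ 6.54%.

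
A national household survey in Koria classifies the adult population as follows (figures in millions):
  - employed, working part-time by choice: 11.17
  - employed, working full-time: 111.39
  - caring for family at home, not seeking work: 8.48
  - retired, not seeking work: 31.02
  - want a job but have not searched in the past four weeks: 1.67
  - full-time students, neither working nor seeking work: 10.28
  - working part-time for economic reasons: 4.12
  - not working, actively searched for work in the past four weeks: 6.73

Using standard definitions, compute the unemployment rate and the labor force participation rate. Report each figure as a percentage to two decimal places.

Unemployment rate ≈ 5.04%; labor force participation rate ≈ 72.17%.

Employed = 11.17 + 111.39 + 4.12 = 126.68 million (anyone who worked, including part-time for economic reasons, counts as employed).
Unemployed = 6.73 million.
Labor force = 126.68 + 6.73 = 133.41 million.
Not in labor force = 8.48 + 31.02 + 1.67 + 10.28 = 51.45 million (those not working and not actively searching are outside the labor force — including those who want a job but have given up searching).
Civilian working-age population = 133.41 + 51.45 = 184.86 million.
Unemployment rate = 6.73 / 133.41 = 5.04%.
Labor force participation rate = 133.41 / 184.86 = 72.17%.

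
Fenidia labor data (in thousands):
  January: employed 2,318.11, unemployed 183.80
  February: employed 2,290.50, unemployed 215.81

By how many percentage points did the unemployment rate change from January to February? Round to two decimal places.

The unemployment rate changed by +1.26 percentage points.

January: labor force = 2,318.11 + 183.80 = 2,501.91; u = 183.80/2,501.91 = 7.35%.
February: labor force = 2,290.50 + 215.81 = 2,506.31; u = 215.81/2,506.31 = 8.61%.
Change = 8.61% − 7.35% = +1.26 pp.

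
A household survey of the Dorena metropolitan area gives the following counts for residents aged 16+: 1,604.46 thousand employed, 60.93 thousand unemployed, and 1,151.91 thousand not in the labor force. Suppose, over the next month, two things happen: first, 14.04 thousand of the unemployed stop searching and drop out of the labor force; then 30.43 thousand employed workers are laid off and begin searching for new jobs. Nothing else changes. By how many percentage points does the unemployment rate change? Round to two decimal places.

Initially, labor force = 1,604.46 + 60.93 = 1,665.39 thousand, so u = 60.93/1,665.39 = 3.66%.
After the first change, unemployed and labor force both fall by 14.04 → E = 1,604.46, U = 46.89, labor force = 1,651.35 thousand.
After the second change, employed falls and unemployed rises by 30.43; labor force unchanged → E = 1,574.03, U = 77.32, labor force = 1,651.35 thousand.
New unemployment rate = 77.32 / 1,651.35 = 4.68%.
Change = 4.68% − 3.66% = +1.02 percentage points.

The unemployment rate changes by +1.02 percentage points.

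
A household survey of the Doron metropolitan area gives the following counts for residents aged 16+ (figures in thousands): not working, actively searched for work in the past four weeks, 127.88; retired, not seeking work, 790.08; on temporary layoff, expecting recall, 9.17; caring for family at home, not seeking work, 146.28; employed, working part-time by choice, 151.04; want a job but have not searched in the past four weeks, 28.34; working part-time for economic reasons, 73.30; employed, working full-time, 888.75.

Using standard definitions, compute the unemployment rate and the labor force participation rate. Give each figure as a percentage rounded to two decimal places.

Unemployment rate ≈ 10.96%; labor force participation rate ≈ 56.44%.

Employed = 151.04 + 73.30 + 888.75 = 1,113.09 thousand (anyone who worked, including part-time for economic reasons, counts as employed).
Unemployed = 127.88 + 9.17 = 137.05 thousand (jobless and actively searching, or on temporary layoff).
Labor force = 1,113.09 + 137.05 = 1,250.14 thousand.
Not in labor force = 790.08 + 146.28 + 28.34 = 964.70 thousand (those not working and not actively searching are outside the labor force — including those who want a job but have given up searching).
Civilian working-age population = 1,250.14 + 964.70 = 2,214.84 thousand.
Unemployment rate = 137.05 / 1,250.14 = 10.96%.
Labor force participation rate = 1,250.14 / 2,214.84 = 56.44%.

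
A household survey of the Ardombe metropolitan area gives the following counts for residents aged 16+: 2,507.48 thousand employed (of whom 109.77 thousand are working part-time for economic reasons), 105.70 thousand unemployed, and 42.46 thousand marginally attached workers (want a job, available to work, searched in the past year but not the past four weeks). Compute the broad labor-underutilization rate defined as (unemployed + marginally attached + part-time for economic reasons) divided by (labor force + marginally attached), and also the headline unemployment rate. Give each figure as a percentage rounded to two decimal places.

Labor force = 2,507.48 + 105.70 = 2,613.18 thousand.
Numerator = 105.70 + 42.46 + 109.77 = 257.93 thousand.
Denominator = 2,613.18 + 42.46 = 2,655.64 thousand.
Broad rate = 257.93 / 2,655.64 = 9.71%.
Headline unemployment rate = 105.70 / 2,613.18 = 4.04%.

Broad underutilization rate ≈ 9.71%; headline unemployment rate ≈ 4.04%.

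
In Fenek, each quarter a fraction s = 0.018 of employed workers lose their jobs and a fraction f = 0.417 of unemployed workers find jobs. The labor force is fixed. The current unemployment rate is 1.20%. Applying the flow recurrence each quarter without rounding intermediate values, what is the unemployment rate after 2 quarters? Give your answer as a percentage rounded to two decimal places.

Unemployment rate after two quarters ≈ 3.20%.

With a fixed labor force, u_{t+1} = u_t + s·(1−u_t) − f·u_t = u_t·(1−s−f) + s.
Here 1−s−f = 0.565 and s = 0.018.
u_1 = 0.012000 × 0.565 + 0.018 = 0.024780.
u_2 = 0.024780 × 0.565 + 0.018 = 0.032001.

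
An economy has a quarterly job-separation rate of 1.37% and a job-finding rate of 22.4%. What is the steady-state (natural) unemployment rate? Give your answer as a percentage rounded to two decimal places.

At steady state the flows balance: s·E = f·U, so U/(E+U) = s/(s+f).
u* = 1.37 / (1.37 + 22.4) = 1.37 / 23.77 = 5.76%.

Steady-state unemployment rate ≈ 5.76%.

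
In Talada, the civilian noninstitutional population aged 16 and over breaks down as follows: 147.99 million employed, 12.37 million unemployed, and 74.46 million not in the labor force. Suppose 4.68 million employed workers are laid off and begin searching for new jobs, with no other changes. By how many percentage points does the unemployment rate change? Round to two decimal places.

The unemployment rate changes by +2.92 percentage points.

Initially, labor force = 147.99 + 12.37 = 160.36 million, so u = 12.37/160.36 = 7.71%.
After the change, employed falls and unemployed rises by 4.68; labor force unchanged → E = 143.31, U = 17.05, labor force = 160.36 million.
New unemployment rate = 17.05 / 160.36 = 10.63%.
Change = 10.63% − 7.71% = +2.92 percentage points.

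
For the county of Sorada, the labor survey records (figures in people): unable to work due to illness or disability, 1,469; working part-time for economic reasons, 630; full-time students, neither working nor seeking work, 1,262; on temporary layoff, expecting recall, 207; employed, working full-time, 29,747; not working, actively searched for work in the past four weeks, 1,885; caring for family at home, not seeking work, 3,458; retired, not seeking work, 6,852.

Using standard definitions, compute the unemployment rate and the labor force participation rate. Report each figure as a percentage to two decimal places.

Employed = 630 + 29,747 = 30,377 (anyone who worked, including part-time for economic reasons, counts as employed).
Unemployed = 207 + 1,885 = 2,092 (jobless and actively searching, or on temporary layoff).
Labor force = 30,377 + 2,092 = 32,469.
Not in labor force = 1,469 + 1,262 + 3,458 + 6,852 = 13,041 (those not working and not actively searching are outside the labor force).
Civilian working-age population = 32,469 + 13,041 = 45,510.
Unemployment rate = 2,092 / 32,469 = 6.44%.
Labor force participation rate = 32,469 / 45,510 = 71.34%.

Unemployment rate ≈ 6.44%; labor force participation rate ≈ 71.34%.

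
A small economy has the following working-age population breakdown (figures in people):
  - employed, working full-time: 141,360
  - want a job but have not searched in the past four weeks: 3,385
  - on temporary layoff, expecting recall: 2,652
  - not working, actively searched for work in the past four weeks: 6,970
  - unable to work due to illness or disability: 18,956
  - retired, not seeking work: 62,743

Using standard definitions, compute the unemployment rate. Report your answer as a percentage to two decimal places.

Unemployment rate ≈ 6.37%.

Employed = 141,360.
Unemployed = 2,652 + 6,970 = 9,622 (jobless and actively searching, or on temporary layoff).
Labor force = 141,360 + 9,622 = 150,982.
Unemployment rate = 9,622 / 150,982 = 6.37%.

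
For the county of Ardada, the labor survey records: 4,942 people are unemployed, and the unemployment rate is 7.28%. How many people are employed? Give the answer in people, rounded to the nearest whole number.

About 62,943 are employed.

Labor force = U / u = 4,942 / 0.0728 ≈ 67,885.
Employed = labor force − unemployed = 67,885 − 4,942 = 62,943.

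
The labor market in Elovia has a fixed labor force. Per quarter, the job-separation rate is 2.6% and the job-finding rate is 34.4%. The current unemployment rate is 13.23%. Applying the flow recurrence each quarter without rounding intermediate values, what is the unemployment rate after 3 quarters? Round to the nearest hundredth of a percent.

With a fixed labor force, u_{t+1} = u_t + s·(1−u_t) − f·u_t = u_t·(1−s−f) + s.
Here 1−s−f = 0.630 and s = 0.026.
u_1 = 0.132300 × 0.630 + 0.026 = 0.109349.
u_2 = 0.109349 × 0.630 + 0.026 = 0.094890.
u_3 = 0.094890 × 0.630 + 0.026 = 0.085781.

Unemployment rate after three quarters ≈ 8.58%.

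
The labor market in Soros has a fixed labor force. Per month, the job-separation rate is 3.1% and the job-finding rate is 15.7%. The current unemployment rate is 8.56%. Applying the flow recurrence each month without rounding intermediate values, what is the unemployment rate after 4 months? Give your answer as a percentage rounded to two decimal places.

Unemployment rate after four months ≈ 13.04%.

With a fixed labor force, u_{t+1} = u_t + s·(1−u_t) − f·u_t = u_t·(1−s−f) + s.
Here 1−s−f = 0.812 and s = 0.031.
u_1 = 0.085600 × 0.812 + 0.031 = 0.100507.
u_2 = 0.100507 × 0.812 + 0.031 = 0.112612.
u_3 = 0.112612 × 0.812 + 0.031 = 0.122441.
u_4 = 0.122441 × 0.812 + 0.031 = 0.130422.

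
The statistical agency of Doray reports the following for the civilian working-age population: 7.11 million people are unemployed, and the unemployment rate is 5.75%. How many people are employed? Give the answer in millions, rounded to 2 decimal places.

About 116.54 million are employed.

Labor force = U / u = 7.11 / 0.0575 ≈ 123.65 million.
Employed = labor force − unemployed = 123.65 − 7.11 = 116.54 million.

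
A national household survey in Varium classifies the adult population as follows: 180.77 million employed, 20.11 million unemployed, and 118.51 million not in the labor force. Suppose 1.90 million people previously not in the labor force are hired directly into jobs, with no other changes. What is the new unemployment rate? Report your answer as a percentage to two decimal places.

New unemployment rate ≈ 9.92%.

Initially, labor force = 180.77 + 20.11 = 200.88 million, so u = 20.11/200.88 = 10.01%.
After the change, employed and labor force both rise by 1.90; unemployed unchanged → E = 182.67, U = 20.11, labor force = 202.78 million.
New unemployment rate = 20.11 / 202.78 = 9.92%.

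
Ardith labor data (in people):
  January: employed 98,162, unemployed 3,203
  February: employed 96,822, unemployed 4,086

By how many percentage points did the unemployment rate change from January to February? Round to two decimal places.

January: labor force = 98,162 + 3,203 = 101,365; u = 3,203/101,365 = 3.16%.
February: labor force = 96,822 + 4,086 = 100,908; u = 4,086/100,908 = 4.05%.
Change = 4.05% − 3.16% = +0.89 pp.

The unemployment rate changed by +0.89 percentage points.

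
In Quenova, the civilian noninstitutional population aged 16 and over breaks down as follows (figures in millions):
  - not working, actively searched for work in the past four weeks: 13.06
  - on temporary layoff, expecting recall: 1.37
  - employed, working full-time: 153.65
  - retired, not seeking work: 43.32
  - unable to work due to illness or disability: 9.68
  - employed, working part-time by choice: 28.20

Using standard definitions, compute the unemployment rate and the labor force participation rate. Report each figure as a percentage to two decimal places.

Employed = 153.65 + 28.20 = 181.85 million.
Unemployed = 13.06 + 1.37 = 14.43 million (jobless and actively searching, or on temporary layoff).
Labor force = 181.85 + 14.43 = 196.28 million.
Not in labor force = 43.32 + 9.68 = 53.00 million (those not working and not actively searching are outside the labor force).
Civilian working-age population = 196.28 + 53.00 = 249.28 million.
Unemployment rate = 14.43 / 196.28 = 7.35%.
Labor force participation rate = 196.28 / 249.28 = 78.74%.

Unemployment rate ≈ 7.35%; labor force participation rate ≈ 78.74%.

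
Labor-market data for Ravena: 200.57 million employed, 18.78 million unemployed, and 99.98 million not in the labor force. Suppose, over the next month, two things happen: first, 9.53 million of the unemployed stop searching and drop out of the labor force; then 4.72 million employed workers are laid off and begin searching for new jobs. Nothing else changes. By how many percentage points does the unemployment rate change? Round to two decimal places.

Initially, labor force = 200.57 + 18.78 = 219.35 million, so u = 18.78/219.35 = 8.56%.
After the first change, unemployed and labor force both fall by 9.53 → E = 200.57, U = 9.25, labor force = 209.82 million.
After the second change, employed falls and unemployed rises by 4.72; labor force unchanged → E = 195.85, U = 13.97, labor force = 209.82 million.
New unemployment rate = 13.97 / 209.82 = 6.66%.
Change = 6.66% − 8.56% = −1.90 percentage points.

The unemployment rate changes by −1.90 percentage points.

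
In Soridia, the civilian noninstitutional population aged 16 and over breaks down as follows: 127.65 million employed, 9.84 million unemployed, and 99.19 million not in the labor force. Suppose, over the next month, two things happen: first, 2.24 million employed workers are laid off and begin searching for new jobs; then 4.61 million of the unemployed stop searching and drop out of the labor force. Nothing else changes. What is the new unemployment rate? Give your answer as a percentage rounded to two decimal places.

Initially, labor force = 127.65 + 9.84 = 137.49 million, so u = 9.84/137.49 = 7.16%.
After the first change, employed falls and unemployed rises by 2.24; labor force unchanged → E = 125.41, U = 12.08, labor force = 137.49 million.
After the second change, unemployed and labor force both fall by 4.61 → E = 125.41, U = 7.47, labor force = 132.88 million.
New unemployment rate = 7.47 / 132.88 = 5.62%.

New unemployment rate ≈ 5.62%.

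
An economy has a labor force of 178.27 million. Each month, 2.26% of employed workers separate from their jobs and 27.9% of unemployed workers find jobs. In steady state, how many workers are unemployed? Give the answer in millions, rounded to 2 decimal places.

About 13.36 million are unemployed in steady state.

Steady-state unemployment rate u* = s/(s+f) = 2.26/(2.26+27.9) = 0.074934.
Unemployed = u* × labor force = 0.074934 × 178.27 ≈ 13.36 million.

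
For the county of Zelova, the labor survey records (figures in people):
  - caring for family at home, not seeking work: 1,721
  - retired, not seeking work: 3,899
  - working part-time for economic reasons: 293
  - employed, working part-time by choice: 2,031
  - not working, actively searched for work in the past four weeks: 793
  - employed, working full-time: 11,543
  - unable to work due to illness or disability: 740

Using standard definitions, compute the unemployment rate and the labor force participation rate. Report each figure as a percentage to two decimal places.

Unemployment rate ≈ 5.41%; labor force participation rate ≈ 69.74%.

Employed = 293 + 2,031 + 11,543 = 13,867 (anyone who worked, including part-time for economic reasons, counts as employed).
Unemployed = 793.
Labor force = 13,867 + 793 = 14,660.
Not in labor force = 1,721 + 3,899 + 740 = 6,360 (those not working and not actively searching are outside the labor force).
Civilian working-age population = 14,660 + 6,360 = 21,020.
Unemployment rate = 793 / 14,660 = 5.41%.
Labor force participation rate = 14,660 / 21,020 = 69.74%.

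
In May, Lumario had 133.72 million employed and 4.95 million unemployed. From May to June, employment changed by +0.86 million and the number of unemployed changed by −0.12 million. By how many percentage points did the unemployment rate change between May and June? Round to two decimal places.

The unemployment rate changed by −0.11 percentage points.

May: labor force = 133.72 + 4.95 = 138.67; u = 4.95/138.67 = 3.57%.
June: labor force = 134.58 + 4.83 = 139.41; u = 4.83/139.41 = 3.46%.
Change = 3.46% − 3.57% = −0.11 pp.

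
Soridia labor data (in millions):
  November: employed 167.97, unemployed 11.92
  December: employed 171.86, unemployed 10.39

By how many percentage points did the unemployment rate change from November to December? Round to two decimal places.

November: labor force = 167.97 + 11.92 = 179.89; u = 11.92/179.89 = 6.63%.
December: labor force = 171.86 + 10.39 = 182.25; u = 10.39/182.25 = 5.70%.
Change = 5.70% − 6.63% = −0.93 pp.

The unemployment rate changed by −0.93 percentage points.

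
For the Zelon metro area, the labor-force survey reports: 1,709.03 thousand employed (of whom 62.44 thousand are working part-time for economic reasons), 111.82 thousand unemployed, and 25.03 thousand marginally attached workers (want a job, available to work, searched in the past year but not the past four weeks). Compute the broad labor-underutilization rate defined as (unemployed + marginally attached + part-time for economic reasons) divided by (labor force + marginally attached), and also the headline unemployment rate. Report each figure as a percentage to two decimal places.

Labor force = 1,709.03 + 111.82 = 1,820.85 thousand.
Numerator = 111.82 + 25.03 + 62.44 = 199.29 thousand.
Denominator = 1,820.85 + 25.03 = 1,845.88 thousand.
Broad rate = 199.29 / 1,845.88 = 10.80%.
Headline unemployment rate = 111.82 / 1,820.85 = 6.14%.

Broad underutilization rate ≈ 10.80%; headline unemployment rate ≈ 6.14%.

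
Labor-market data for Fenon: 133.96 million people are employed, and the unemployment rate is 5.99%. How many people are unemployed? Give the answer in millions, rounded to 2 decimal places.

About 8.54 million are unemployed.

Let U be the number unemployed. The labor force is E + U, and U/(E+U) = 0.0599.
So U = 0.0599 × 133.96 / (1 − 0.0599) = 8.0242 / 0.9401 ≈ 8.54 million.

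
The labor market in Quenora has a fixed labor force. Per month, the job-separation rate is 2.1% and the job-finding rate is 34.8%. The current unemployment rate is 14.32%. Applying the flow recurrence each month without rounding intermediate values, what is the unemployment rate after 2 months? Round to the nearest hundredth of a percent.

Unemployment rate after two months ≈ 9.13%.

With a fixed labor force, u_{t+1} = u_t + s·(1−u_t) − f·u_t = u_t·(1−s−f) + s.
Here 1−s−f = 0.631 and s = 0.021.
u_1 = 0.143200 × 0.631 + 0.021 = 0.111359.
u_2 = 0.111359 × 0.631 + 0.021 = 0.091268.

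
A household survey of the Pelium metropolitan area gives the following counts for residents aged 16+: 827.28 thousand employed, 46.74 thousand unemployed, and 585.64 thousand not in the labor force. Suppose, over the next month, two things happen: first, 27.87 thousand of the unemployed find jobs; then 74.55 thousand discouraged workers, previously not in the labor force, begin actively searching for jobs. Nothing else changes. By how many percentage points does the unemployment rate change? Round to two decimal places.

Initially, labor force = 827.28 + 46.74 = 874.02 thousand, so u = 46.74/874.02 = 5.35%.
After the first change, unemployed falls and employed rises by 27.87; labor force unchanged → E = 855.15, U = 18.87, labor force = 874.02 thousand.
After the second change, unemployed and labor force both rise by 74.55 → E = 855.15, U = 93.42, labor force = 948.57 thousand.
New unemployment rate = 93.42 / 948.57 = 9.85%.
Change = 9.85% − 5.35% = +4.50 percentage points.

The unemployment rate changes by +4.50 percentage points.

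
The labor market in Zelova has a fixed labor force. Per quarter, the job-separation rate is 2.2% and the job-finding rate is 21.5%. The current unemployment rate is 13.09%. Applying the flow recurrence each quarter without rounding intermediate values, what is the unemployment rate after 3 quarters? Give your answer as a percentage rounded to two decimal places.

With a fixed labor force, u_{t+1} = u_t + s·(1−u_t) − f·u_t = u_t·(1−s−f) + s.
Here 1−s−f = 0.763 and s = 0.022.
u_1 = 0.130900 × 0.763 + 0.022 = 0.121877.
u_2 = 0.121877 × 0.763 + 0.022 = 0.114992.
u_3 = 0.114992 × 0.763 + 0.022 = 0.109739.

Unemployment rate after three quarters ≈ 10.97%.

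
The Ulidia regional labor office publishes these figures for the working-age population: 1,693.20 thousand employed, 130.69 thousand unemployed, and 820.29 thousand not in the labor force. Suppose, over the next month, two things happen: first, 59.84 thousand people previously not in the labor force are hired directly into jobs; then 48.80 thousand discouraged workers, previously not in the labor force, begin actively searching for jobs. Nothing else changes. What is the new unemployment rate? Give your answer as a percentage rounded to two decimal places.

Initially, labor force = 1,693.20 + 130.69 = 1,823.89 thousand, so u = 130.69/1,823.89 = 7.17%.
After the first change, employed and labor force both rise by 59.84; unemployed unchanged → E = 1,753.04, U = 130.69, labor force = 1,883.73 thousand.
After the second change, unemployed and labor force both rise by 48.80 → E = 1,753.04, U = 179.49, labor force = 1,932.53 thousand.
New unemployment rate = 179.49 / 1,932.53 = 9.29%.

New unemployment rate ≈ 9.29%.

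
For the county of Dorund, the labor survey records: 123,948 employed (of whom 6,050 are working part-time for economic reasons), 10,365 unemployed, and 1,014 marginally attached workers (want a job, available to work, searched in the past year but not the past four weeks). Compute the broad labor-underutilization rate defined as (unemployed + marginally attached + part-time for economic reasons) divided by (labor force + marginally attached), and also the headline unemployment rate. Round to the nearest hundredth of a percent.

Broad underutilization rate ≈ 12.88%; headline unemployment rate ≈ 7.72%.

Labor force = 123,948 + 10,365 = 134,313.
Numerator = 10,365 + 1,014 + 6,050 = 17,429.
Denominator = 134,313 + 1,014 = 135,327.
Broad rate = 17,429 / 135,327 = 12.88%.
Headline unemployment rate = 10,365 / 134,313 = 7.72%.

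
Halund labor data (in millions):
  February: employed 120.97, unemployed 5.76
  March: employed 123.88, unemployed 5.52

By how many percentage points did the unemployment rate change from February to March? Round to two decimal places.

February: labor force = 120.97 + 5.76 = 126.73; u = 5.76/126.73 = 4.55%.
March: labor force = 123.88 + 5.52 = 129.40; u = 5.52/129.40 = 4.27%.
Change = 4.27% − 4.55% = −0.28 pp.

The unemployment rate changed by −0.28 percentage points.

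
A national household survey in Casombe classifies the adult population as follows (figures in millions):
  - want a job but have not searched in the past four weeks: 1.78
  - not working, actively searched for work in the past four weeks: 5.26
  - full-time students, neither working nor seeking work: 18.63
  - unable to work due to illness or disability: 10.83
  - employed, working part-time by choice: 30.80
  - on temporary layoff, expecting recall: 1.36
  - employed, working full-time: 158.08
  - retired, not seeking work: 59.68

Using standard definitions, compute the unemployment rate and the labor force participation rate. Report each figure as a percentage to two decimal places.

Employed = 30.80 + 158.08 = 188.88 million.
Unemployed = 5.26 + 1.36 = 6.62 million (jobless and actively searching, or on temporary layoff).
Labor force = 188.88 + 6.62 = 195.50 million.
Not in labor force = 1.78 + 18.63 + 10.83 + 59.68 = 90.92 million (those not working and not actively searching are outside the labor force — including those who want a job but have given up searching).
Civilian working-age population = 195.50 + 90.92 = 286.42 million.
Unemployment rate = 6.62 / 195.50 = 3.39%.
Labor force participation rate = 195.50 / 286.42 = 68.26%.

Unemployment rate ≈ 3.39%; labor force participation rate ≈ 68.26%.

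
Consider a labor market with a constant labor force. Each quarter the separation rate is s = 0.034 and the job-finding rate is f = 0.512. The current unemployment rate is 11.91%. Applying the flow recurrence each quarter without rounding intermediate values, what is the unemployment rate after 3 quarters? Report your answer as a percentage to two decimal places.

With a fixed labor force, u_{t+1} = u_t + s·(1−u_t) − f·u_t = u_t·(1−s−f) + s.
Here 1−s−f = 0.454 and s = 0.034.
u_1 = 0.119100 × 0.454 + 0.034 = 0.088071.
u_2 = 0.088071 × 0.454 + 0.034 = 0.073984.
u_3 = 0.073984 × 0.454 + 0.034 = 0.067589.

Unemployment rate after three quarters ≈ 6.76%.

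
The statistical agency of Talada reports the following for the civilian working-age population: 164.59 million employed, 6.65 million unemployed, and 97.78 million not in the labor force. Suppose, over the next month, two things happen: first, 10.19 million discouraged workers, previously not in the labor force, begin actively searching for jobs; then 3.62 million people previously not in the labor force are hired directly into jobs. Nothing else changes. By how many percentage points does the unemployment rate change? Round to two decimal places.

Initially, labor force = 164.59 + 6.65 = 171.24 million, so u = 6.65/171.24 = 3.88%.
After the first change, unemployed and labor force both rise by 10.19 → E = 164.59, U = 16.84, labor force = 181.43 million.
After the second change, employed and labor force both rise by 3.62; unemployed unchanged → E = 168.21, U = 16.84, labor force = 185.05 million.
New unemployment rate = 16.84 / 185.05 = 9.10%.
Change = 9.10% − 3.88% = +5.22 percentage points.

The unemployment rate changes by +5.22 percentage points.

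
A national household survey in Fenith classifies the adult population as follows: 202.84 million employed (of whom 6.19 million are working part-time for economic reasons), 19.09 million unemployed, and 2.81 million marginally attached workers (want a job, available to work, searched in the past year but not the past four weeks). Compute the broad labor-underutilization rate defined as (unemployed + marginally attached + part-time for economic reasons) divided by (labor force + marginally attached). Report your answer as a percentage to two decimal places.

Broad underutilization rate ≈ 12.50%.

Labor force = 202.84 + 19.09 = 221.93 million.
Numerator = 19.09 + 2.81 + 6.19 = 28.09 million.
Denominator = 221.93 + 2.81 = 224.74 million.
Broad rate = 28.09 / 224.74 = 12.50%.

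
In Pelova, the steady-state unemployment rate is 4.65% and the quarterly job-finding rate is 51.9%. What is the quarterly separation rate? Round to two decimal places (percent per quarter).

Separation rate ≈ 2.53% per quarter.

From u* = s/(s+f): s = u·f/(1−u).
s = 0.0465 × 51.9 / (1 − 0.0465) = 2.4134 / 0.9535 ≈ 2.53% per quarter.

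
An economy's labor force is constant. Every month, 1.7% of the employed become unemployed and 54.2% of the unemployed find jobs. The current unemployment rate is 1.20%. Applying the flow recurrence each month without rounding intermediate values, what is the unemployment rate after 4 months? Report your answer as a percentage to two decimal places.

With a fixed labor force, u_{t+1} = u_t + s·(1−u_t) − f·u_t = u_t·(1−s−f) + s.
Here 1−s−f = 0.441 and s = 0.017.
u_1 = 0.012000 × 0.441 + 0.017 = 0.022292.
u_2 = 0.022292 × 0.441 + 0.017 = 0.026831.
u_3 = 0.026831 × 0.441 + 0.017 = 0.028832.
u_4 = 0.028832 × 0.441 + 0.017 = 0.029715.

Unemployment rate after four months ≈ 2.97%.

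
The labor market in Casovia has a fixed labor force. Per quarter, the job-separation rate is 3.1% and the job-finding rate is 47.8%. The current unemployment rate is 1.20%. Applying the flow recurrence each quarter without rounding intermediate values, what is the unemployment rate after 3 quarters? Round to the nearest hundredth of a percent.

Unemployment rate after three quarters ≈ 5.51%.

With a fixed labor force, u_{t+1} = u_t + s·(1−u_t) − f·u_t = u_t·(1−s−f) + s.
Here 1−s−f = 0.491 and s = 0.031.
u_1 = 0.012000 × 0.491 + 0.031 = 0.036892.
u_2 = 0.036892 × 0.491 + 0.031 = 0.049114.
u_3 = 0.049114 × 0.491 + 0.031 = 0.055115.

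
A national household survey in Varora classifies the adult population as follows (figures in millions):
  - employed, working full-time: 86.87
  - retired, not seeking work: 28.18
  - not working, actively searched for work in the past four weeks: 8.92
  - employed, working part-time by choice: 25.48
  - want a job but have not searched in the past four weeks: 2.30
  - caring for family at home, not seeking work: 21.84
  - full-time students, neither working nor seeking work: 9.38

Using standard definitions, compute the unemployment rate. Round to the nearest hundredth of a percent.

Employed = 86.87 + 25.48 = 112.35 million.
Unemployed = 8.92 million.
Labor force = 112.35 + 8.92 = 121.27 million.
Unemployment rate = 8.92 / 121.27 = 7.36%.

Unemployment rate ≈ 7.36%.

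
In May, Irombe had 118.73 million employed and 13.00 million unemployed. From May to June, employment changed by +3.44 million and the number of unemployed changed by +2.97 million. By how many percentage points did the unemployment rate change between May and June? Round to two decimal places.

The unemployment rate changed by +1.69 percentage points.

May: labor force = 118.73 + 13.00 = 131.73; u = 13.00/131.73 = 9.87%.
June: labor force = 122.17 + 15.97 = 138.14; u = 15.97/138.14 = 11.56%.
Change = 11.56% − 9.87% = +1.69 pp.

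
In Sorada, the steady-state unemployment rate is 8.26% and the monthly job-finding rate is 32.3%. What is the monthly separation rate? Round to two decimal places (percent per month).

Separation rate ≈ 2.91% per month.

From u* = s/(s+f): s = u·f/(1−u).
s = 0.0826 × 32.3 / (1 − 0.0826) = 2.6680 / 0.9174 ≈ 2.91% per month.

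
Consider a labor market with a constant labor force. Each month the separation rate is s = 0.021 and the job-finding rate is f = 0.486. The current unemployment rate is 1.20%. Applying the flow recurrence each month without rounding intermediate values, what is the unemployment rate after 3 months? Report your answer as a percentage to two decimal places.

Unemployment rate after three months ≈ 3.79%.

With a fixed labor force, u_{t+1} = u_t + s·(1−u_t) − f·u_t = u_t·(1−s−f) + s.
Here 1−s−f = 0.493 and s = 0.021.
u_1 = 0.012000 × 0.493 + 0.021 = 0.026916.
u_2 = 0.026916 × 0.493 + 0.021 = 0.034270.
u_3 = 0.034270 × 0.493 + 0.021 = 0.037895.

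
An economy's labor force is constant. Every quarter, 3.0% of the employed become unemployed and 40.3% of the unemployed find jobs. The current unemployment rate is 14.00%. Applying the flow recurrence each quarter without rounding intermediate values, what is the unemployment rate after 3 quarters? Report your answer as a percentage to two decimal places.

Unemployment rate after three quarters ≈ 8.22%.

With a fixed labor force, u_{t+1} = u_t + s·(1−u_t) − f·u_t = u_t·(1−s−f) + s.
Here 1−s−f = 0.567 and s = 0.030.
u_1 = 0.140000 × 0.567 + 0.030 = 0.109380.
u_2 = 0.109380 × 0.567 + 0.030 = 0.092018.
u_3 = 0.092018 × 0.567 + 0.030 = 0.082174.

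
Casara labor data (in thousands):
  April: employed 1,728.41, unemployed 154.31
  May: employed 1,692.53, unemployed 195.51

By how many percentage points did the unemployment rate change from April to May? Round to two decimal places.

The unemployment rate changed by +2.16 percentage points.

April: labor force = 1,728.41 + 154.31 = 1,882.72; u = 154.31/1,882.72 = 8.20%.
May: labor force = 1,692.53 + 195.51 = 1,888.04; u = 195.51/1,888.04 = 10.36%.
Change = 10.36% − 8.20% = +2.16 pp.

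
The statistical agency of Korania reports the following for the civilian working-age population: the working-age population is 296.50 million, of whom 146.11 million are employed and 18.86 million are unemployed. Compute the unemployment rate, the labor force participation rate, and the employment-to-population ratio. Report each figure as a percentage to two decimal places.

Labor force = employed + unemployed = 146.11 + 18.86 = 164.97 million.
Unemployment rate = 18.86 / 164.97 = 11.43%.
Labor force participation rate = 164.97 / 296.50 = 55.64%.
Employment-population ratio = 146.11 / 296.50 = 49.28%.

Unemployment rate ≈ 11.43%; labor force participation rate ≈ 55.64%; employment-population ratio ≈ 49.28%.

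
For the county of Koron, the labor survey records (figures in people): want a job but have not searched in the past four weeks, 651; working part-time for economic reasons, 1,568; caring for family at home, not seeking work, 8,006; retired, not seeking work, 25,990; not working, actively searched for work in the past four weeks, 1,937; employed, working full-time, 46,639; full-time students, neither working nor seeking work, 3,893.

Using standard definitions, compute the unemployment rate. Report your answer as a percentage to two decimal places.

Employed = 1,568 + 46,639 = 48,207 (anyone who worked, including part-time for economic reasons, counts as employed).
Unemployed = 1,937.
Labor force = 48,207 + 1,937 = 50,144.
Unemployment rate = 1,937 / 50,144 = 3.86%.

Unemployment rate ≈ 3.86%.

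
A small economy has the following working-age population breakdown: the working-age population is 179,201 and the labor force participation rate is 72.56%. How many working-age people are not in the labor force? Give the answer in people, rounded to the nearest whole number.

Share not in the labor force = 1 − 0.7256 = 0.2744.
Not in labor force = 0.2744 × 179,201 ≈ 49,173.

About 49,173 are not in the labor force.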